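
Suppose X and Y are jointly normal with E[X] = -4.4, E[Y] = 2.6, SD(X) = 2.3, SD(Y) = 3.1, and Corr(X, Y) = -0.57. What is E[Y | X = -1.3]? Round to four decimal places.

0.2184

E[Y | X=x] = μ_Y + ρ(σ_Y/σ_X)(x − μ_X) for jointly normal variables.
E[Y | X=-1.3] = 2.6 + (-0.57)·(3.1/2.3)·(-1.3 − (-4.4)) = 2.6 + (-0.76826)·(3.1) = 0.2184.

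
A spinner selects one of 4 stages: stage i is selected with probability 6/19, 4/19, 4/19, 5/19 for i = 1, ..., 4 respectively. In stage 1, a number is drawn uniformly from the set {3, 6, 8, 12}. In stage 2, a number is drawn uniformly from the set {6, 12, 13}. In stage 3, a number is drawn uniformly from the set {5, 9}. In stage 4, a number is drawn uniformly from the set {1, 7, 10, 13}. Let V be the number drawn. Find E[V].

1819/228

E[V | stage 1] = (3+6+8+12)/4 = 29/4.
E[V | stage 2] = (6+12+13)/3 = 31/3.
E[V | stage 3] = (5+9)/2 = 7.
E[V | stage 4] = (1+7+10+13)/4 = 31/4.
By the law of total expectation,
E[V] = (6/19)·(29/4) + (4/19)·(31/3) + (4/19)·(7) + (5/19)·(31/4) = 1819/228.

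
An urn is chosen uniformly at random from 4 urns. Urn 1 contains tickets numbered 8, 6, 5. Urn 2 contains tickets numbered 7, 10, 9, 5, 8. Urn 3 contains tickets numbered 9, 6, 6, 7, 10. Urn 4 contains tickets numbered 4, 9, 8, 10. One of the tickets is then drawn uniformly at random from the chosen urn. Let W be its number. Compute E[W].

E[W | urn 1] = (8+6+5)/3 = 19/3.
E[W | urn 2] = (7+10+9+5+8)/5 = 39/5.
E[W | urn 3] = (9+6+6+7+10)/5 = 38/5.
E[W | urn 4] = (4+9+8+10)/4 = 31/4.
By the law of total expectation,
E[W] = (1/4)·(19/3) + (1/4)·(39/5) + (1/4)·(38/5) + (1/4)·(31/4) = 1769/240.

1769/240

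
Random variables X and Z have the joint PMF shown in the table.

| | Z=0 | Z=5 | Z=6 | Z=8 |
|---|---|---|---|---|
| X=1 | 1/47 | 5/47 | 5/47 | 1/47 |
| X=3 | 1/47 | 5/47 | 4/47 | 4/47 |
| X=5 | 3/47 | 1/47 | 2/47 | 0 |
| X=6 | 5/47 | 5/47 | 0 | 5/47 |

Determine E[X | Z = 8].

43/10

P(Z = 8) = 10/47.
Σ X·P over the event = 1·(1/47) + 3·(4/47) + 6·(5/47) = 43/47.
E[X | Z = 8] = (43/47) / (10/47) = 43/10.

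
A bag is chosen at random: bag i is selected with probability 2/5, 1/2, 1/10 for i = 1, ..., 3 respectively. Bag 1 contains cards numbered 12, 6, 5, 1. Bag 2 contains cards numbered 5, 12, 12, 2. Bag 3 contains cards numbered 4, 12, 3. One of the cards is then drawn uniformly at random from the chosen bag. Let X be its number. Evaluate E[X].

E[X | bag 1] = (12+6+5+1)/4 = 6.
E[X | bag 2] = (5+12+12+2)/4 = 31/4.
E[X | bag 3] = (4+12+3)/3 = 19/3.
By the law of total expectation,
E[X] = (2/5)·(6) + (1/2)·(31/4) + (1/10)·(19/3) = 829/120.

829/120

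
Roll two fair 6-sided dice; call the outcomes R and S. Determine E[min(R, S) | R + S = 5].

P(R + S = 5) = 1/9.
Summing min(R,S)·P(x,y) over outcomes with R + S = 5 gives 1/6.
E[min(R, S) | R + S = 5] = (1/6) / (1/9) = 3/2.

3/2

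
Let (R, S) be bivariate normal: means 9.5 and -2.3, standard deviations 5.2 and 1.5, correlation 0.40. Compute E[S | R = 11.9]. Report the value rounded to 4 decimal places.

For a bivariate normal, E[S | R=x] = μ_S + ρ·(σ_S/σ_R)·(x − μ_R).
E[S | R=11.9] = -2.3 + (0.40)·(1.5/5.2)·(11.9 − (9.5)) = -2.3 + (0.11538)·(2.4) = -2.0231.

-2.0231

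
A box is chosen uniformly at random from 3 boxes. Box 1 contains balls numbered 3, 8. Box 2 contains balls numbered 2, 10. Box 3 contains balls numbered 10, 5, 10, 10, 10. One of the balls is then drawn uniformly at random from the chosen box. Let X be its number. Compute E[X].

41/6

E[X | box 1] = (3+8)/2 = 11/2.
E[X | box 2] = (2+10)/2 = 6.
E[X | box 3] = (10+5+10+10+10)/5 = 9.
E[X] = (1/3)·(11/2) + (1/3)·(6) + (1/3)·(9) = 41/6.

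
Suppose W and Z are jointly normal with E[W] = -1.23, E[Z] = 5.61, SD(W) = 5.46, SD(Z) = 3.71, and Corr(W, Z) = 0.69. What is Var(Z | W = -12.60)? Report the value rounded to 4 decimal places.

7.2110

The conditional variance in a bivariate normal is σ_Z²(1 − ρ²), independent of x.
Var(Z | W=-12.60) = (3.71)²·(1 − (0.69)²) = 13.7641·0.5239 = 7.2110.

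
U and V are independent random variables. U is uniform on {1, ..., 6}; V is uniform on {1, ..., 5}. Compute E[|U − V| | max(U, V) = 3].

6/5

P(max(U, V) = 3) = 1/6.
Summing |U−V|·P(x,y) over outcomes with max(U, V) = 3 gives 1/5.
E[|U − V| | max(U, V) = 3] = (1/5) / (1/6) = 6/5.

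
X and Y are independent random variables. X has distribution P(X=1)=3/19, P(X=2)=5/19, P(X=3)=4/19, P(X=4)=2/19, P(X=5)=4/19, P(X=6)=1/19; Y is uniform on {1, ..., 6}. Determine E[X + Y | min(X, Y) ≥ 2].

P(min(X, Y) ≥ 2) = 40/57.
Summing (X+Y)·P(x,y) over outcomes with min(X, Y) ≥ 2 gives 100/19.
E[X + Y | min(X, Y) ≥ 2] = (100/19) / (40/57) = 15/2.

15/2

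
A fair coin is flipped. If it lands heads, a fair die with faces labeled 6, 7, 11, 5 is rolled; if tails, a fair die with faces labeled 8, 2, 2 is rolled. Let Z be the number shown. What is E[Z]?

E[Z | heads] = (6+7+11+5)/4 = 29/4.
E[Z | tails] = (8+2+2)/3 = 4.
By the law of total expectation,
E[Z] = (1/2)·(29/4) + (1/2)·(4) = 45/8.

45/8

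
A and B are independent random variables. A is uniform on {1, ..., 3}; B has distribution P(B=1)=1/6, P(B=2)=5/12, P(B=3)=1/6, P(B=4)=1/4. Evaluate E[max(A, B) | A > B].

25/9

P(A > B) = 1/4.
Summing max(A,B)·P(x,y) over outcomes with A > B gives 25/36.
E[max(A, B) | A > B] = (25/36) / (1/4) = 25/9.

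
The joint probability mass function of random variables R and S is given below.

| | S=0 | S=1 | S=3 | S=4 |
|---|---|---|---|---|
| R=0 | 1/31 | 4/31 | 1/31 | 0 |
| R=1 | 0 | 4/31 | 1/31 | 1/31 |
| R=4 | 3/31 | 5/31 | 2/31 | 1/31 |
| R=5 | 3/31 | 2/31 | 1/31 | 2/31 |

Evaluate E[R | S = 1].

P(S = 1) = 15/31.
Σ R·P over the event = 0·(4/31) + 1·(4/31) + 4·(5/31) + 5·(2/31) = 34/31.
E[R | S = 1] = (34/31) / (15/31) = 34/15.

34/15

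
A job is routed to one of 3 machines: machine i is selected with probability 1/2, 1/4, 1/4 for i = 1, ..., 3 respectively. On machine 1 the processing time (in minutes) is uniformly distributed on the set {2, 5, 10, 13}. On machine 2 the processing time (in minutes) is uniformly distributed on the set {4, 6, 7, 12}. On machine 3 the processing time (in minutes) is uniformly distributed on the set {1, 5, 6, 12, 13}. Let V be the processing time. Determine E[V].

E[V | machine 1] = (2+5+10+13)/4 = 15/2.
E[V | machine 2] = (4+6+7+12)/4 = 29/4.
E[V | machine 3] = (1+5+6+12+13)/5 = 37/5.
By the law of total expectation,
E[V] = (1/2)·(15/2) + (1/4)·(29/4) + (1/4)·(37/5) = 593/80.

593/80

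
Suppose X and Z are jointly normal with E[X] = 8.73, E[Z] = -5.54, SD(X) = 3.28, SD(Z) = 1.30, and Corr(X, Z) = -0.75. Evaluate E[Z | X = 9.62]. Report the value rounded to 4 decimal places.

-5.8046

For a bivariate normal, E[Z | X=x] = μ_Z + ρ·(σ_Z/σ_X)·(x − μ_X).
E[Z | X=9.62] = -5.54 + (-0.75)·(1.30/3.28)·(9.62 − (8.73)) = -5.54 + (-0.29726)·(0.89) = -5.8046.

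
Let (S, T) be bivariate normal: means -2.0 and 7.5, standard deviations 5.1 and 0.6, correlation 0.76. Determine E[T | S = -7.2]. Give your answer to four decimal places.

E[T | S=x] = μ_T + ρ(σ_T/σ_S)(x − μ_S) for jointly normal variables.
E[T | S=-7.2] = 7.5 + (0.76)·(0.6/5.1)·(-7.2 − (-2.0)) = 7.5 + (0.089412)·(-5.2) = 7.0351.

7.0351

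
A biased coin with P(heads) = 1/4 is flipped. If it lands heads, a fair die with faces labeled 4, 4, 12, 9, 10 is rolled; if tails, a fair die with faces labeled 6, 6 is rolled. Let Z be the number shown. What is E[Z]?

E[Z | heads] = (4+4+12+9+10)/5 = 39/5.
E[Z | tails] = (6+6)/2 = 6.
By the law of total expectation,
E[Z] = (1/4)·(39/5) + (3/4)·(6) = 129/20.

129/20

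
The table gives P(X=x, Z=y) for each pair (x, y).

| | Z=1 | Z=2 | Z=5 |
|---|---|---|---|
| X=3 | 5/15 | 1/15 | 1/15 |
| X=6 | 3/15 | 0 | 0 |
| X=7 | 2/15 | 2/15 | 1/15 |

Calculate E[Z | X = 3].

12/7

P(X = 3) = 7/15.
Σ Z·P over the event = 1·(5/15) + 2·(1/15) + 5·(1/15) = 4/5.
E[Z | X = 3] = (4/5) / (7/15) = 12/7.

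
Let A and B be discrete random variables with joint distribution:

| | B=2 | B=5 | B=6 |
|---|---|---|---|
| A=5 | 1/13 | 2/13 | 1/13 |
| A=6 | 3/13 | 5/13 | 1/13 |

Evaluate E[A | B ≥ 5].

17/3

P(B ≥ 5) = 9/13.
Σ A·P over the event = 5·(2/13) + 5·(1/13) + 6·(5/13) + 6·(1/13) = 51/13.
E[A | B ≥ 5] = (51/13) / (9/13) = 17/3.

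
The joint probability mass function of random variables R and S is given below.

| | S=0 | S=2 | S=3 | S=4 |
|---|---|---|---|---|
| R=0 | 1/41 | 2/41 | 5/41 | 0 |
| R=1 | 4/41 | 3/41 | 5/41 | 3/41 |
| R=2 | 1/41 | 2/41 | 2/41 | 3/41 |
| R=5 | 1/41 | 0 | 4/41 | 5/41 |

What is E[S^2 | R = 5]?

P(R = 5) = 10/41.
Σ S^2·P over the event = 0·(1/41) + 9·(4/41) + 16·(5/41) = 116/41.
E[S^2 | R = 5] = (116/41) / (10/41) = 58/5.

58/5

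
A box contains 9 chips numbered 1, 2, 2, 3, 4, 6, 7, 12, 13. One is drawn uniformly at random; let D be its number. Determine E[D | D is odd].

P(D is odd) = 4/9.
Σ over the event: 1·1/9 + 3·1/9 + 7·1/9 + 13·1/9 = 8/3.
E[D | D is odd] = (8/3) / (4/9) = 6.

6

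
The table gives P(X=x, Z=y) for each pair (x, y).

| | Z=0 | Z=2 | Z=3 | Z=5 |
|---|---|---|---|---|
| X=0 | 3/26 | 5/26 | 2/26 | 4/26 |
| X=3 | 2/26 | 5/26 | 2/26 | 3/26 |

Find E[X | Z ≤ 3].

P(Z ≤ 3) = 19/26.
Σ X·P over the event = 0·(3/26) + 0·(5/26) + 0·(2/26) + 3·(2/26) + 3·(5/26) + 3·(2/26) = 27/26.
E[X | Z ≤ 3] = (27/26) / (19/26) = 27/19.

27/19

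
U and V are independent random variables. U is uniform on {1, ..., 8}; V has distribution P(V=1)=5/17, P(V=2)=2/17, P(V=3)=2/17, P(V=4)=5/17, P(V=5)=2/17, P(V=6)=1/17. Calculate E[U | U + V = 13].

P(U + V = 13) = 3/136.
Summing U·P(x,y) over outcomes with U + V = 13 gives 23/136.
E[U | U + V = 13] = (23/136) / (3/136) = 23/3.

23/3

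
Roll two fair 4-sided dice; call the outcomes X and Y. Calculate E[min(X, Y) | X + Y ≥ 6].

Outcomes with X + Y ≥ 6: (2,4), (3,3), (3,4), (4,2), (4,3), (4,4), each with probability 1/16.
E[min(X, Y) | X + Y ≥ 6] = (2 + 3 + 3 + 2 + 3 + 4) / 6 = 17/6.

17/6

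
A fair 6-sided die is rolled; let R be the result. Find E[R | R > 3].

5

Given R > 3, R is equally likely to be any of {4, 5, 6}.
E[R | R > 3] = (4 + 5 + 6) / 3 = 5.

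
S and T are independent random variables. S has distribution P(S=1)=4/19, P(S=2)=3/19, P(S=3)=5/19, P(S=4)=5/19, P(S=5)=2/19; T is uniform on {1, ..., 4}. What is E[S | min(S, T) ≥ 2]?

P(min(S, T) ≥ 2) = 45/76.
Summing S·P(x,y) over outcomes with min(S, T) ≥ 2 gives 153/76.
E[S | min(S, T) ≥ 2] = (153/76) / (45/76) = 17/5.

17/5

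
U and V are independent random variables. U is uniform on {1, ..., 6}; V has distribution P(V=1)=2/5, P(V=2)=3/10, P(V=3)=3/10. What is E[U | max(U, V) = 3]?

P(max(U, V) = 3) = 4/15.
Summing U·P(x,y) over outcomes with max(U, V) = 3 gives 13/20.
E[U | max(U, V) = 3] = (13/20) / (4/15) = 39/16.

39/16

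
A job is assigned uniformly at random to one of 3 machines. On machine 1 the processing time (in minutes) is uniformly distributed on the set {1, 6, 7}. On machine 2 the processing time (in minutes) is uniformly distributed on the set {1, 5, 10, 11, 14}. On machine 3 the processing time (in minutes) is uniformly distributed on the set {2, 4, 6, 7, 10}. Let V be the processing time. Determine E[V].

E[V | machine 1] = (1+6+7)/3 = 14/3.
E[V | machine 2] = (1+5+10+11+14)/5 = 41/5.
E[V | machine 3] = (2+4+6+7+10)/5 = 29/5.
E[V] = (1/3)·(14/3) + (1/3)·(41/5) + (1/3)·(29/5) = 56/9.

56/9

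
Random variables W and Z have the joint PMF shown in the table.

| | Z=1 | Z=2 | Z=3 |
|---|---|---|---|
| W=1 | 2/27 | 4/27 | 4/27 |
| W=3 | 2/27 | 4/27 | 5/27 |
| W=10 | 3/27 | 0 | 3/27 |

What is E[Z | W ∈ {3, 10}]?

P(W ∈ {3, 10}) = 17/27.
Σ Z·P over the event = 1·(2/27) + 2·(4/27) + 3·(5/27) + 1·(3/27) + 3·(3/27) = 37/27.
E[Z | W ∈ {3, 10}] = (37/27) / (17/27) = 37/17.

37/17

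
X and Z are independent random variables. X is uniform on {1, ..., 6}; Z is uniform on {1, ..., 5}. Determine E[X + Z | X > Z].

P(X > Z) = 1/2.
Summing (X+Z)·P(x,y) over outcomes with X > Z gives 7/2.
E[X + Z | X > Z] = (7/2) / (1/2) = 7.

7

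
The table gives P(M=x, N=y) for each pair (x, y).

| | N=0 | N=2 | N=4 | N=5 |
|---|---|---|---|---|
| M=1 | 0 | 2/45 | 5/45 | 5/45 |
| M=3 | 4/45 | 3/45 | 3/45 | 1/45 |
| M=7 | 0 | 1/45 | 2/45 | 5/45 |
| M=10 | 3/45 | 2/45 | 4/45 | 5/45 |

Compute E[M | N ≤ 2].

16/3

P(N ≤ 2) = 1/3.
Σ M·P over the event = 1·(2/45) + 3·(4/45) + 3·(3/45) + 7·(1/45) + 10·(3/45) + 10·(2/45) = 16/9.
E[M | N ≤ 2] = (16/9) / (1/3) = 16/3.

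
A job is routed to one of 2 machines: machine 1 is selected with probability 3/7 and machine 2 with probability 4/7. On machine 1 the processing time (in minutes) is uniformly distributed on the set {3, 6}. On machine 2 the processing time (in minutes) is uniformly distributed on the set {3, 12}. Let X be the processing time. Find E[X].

E[X | machine 1] = (3+6)/2 = 9/2.
E[X | machine 2] = (3+12)/2 = 15/2.
By the law of total expectation,
E[X] = (3/7)·(9/2) + (4/7)·(15/2) = 87/14.

87/14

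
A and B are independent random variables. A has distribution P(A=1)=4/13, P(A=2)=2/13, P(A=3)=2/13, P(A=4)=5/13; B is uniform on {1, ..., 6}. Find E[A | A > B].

P(A > B) = 7/26.
Summing A·P(x,y) over outcomes with A > B gives 38/39.
E[A | A > B] = (38/39) / (7/26) = 76/21.

76/21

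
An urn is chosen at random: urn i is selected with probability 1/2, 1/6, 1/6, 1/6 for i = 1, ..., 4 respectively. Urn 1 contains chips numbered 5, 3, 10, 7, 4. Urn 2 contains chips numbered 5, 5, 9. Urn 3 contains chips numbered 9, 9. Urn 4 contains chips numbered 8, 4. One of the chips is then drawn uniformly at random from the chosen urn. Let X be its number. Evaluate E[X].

581/90

E[X | urn 1] = (5+3+10+7+4)/5 = 29/5.
E[X | urn 2] = (5+5+9)/3 = 19/3.
E[X | urn 3] = (9+9)/2 = 9.
E[X | urn 4] = (8+4)/2 = 6.
E[X] = (1/2)·(29/5) + (1/6)·(19/3) + (1/6)·(9) + (1/6)·(6) = 581/90.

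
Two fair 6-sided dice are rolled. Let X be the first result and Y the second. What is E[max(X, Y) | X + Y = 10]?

17/3

P(X + Y = 10) = 1/12.
Summing max(X,Y)·P(x,y) over outcomes with X + Y = 10 gives 17/36.
E[max(X, Y) | X + Y = 10] = (17/36) / (1/12) = 17/3.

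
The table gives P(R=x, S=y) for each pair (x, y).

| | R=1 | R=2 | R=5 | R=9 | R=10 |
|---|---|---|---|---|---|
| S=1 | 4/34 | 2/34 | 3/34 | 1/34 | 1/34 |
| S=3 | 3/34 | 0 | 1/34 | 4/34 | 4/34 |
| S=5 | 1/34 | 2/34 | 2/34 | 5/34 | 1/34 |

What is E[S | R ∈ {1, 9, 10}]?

37/12

P(R ∈ {1, 9, 10}) = 12/17.
Summing S·P(R=x,S=y) over the conditioning event gives 37/17.
E[S | R ∈ {1, 9, 10}] = (37/17) / (12/17) = 37/12.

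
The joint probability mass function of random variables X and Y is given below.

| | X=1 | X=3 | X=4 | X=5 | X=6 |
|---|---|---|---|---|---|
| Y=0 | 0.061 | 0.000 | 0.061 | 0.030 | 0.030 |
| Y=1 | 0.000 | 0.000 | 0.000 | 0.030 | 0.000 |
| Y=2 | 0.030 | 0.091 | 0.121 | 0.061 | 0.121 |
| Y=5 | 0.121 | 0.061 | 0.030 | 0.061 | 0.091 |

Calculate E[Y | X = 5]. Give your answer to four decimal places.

2.5110

P(X = 5) = 0.182.
Summing Y·P(X=x,Y=y) over the conditioning event gives 0.457.
E[Y | X = 5] = (0.457) / (0.182) = 2.5110.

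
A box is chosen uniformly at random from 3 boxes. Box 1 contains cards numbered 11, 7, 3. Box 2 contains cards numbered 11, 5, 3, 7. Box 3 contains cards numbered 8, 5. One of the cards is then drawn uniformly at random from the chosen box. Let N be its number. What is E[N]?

E[N | box 1] = (11+7+3)/3 = 7.
E[N | box 2] = (11+5+3+7)/4 = 13/2.
E[N | box 3] = (8+5)/2 = 13/2.
By the law of total expectation,
E[N] = (1/3)·(7) + (1/3)·(13/2) + (1/3)·(13/2) = 20/3.

20/3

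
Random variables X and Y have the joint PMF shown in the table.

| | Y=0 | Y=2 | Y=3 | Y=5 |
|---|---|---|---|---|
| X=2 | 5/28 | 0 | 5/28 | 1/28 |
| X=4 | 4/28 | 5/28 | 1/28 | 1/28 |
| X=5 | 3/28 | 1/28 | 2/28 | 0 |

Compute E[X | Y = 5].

P(Y = 5) = 1/14.
Summing X·P(X=x,Y=y) over the conditioning event gives 3/14.
E[X | Y = 5] = (3/14) / (1/14) = 3.

3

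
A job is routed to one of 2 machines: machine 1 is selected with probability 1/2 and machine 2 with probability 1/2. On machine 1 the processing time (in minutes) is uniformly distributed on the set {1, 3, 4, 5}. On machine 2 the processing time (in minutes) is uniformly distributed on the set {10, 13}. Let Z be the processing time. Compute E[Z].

59/8

E[Z | machine 1] = (1+3+4+5)/4 = 13/4.
E[Z | machine 2] = (10+13)/2 = 23/2.
E[Z] = (1/2)·(13/4) + (1/2)·(23/2) = 59/8.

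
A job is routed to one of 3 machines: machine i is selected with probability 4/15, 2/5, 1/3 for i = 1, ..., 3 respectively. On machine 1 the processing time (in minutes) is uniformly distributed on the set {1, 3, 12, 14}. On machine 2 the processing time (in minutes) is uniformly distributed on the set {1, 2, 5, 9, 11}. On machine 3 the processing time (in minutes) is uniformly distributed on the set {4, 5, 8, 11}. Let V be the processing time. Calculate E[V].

E[V | machine 1] = (1+3+12+14)/4 = 15/2.
E[V | machine 2] = (1+2+5+9+11)/5 = 28/5.
E[V | machine 3] = (4+5+8+11)/4 = 7.
By the law of total expectation,
E[V] = (4/15)·(15/2) + (2/5)·(28/5) + (1/3)·(7) = 493/75.

493/75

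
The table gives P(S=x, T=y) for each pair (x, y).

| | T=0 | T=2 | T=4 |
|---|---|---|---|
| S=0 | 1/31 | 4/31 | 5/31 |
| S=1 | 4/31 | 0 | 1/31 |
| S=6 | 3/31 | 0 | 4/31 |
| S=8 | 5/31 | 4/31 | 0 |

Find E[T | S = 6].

16/7

P(S = 6) = 7/31.
Σ T·P over the event = 0·(3/31) + 4·(4/31) = 16/31.
E[T | S = 6] = (16/31) / (7/31) = 16/7.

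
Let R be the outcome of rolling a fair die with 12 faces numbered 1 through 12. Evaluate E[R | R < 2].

Given R < 2, R is equally likely to be any of {1}.
E[R | R < 2] = (1) / 1 = 1.

1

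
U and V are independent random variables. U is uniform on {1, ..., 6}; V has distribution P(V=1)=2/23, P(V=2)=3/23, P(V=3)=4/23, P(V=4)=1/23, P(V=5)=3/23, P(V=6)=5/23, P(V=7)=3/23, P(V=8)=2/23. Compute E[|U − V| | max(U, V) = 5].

56/25

P(max(U, V) = 5) = 25/138.
Summing |U−V|·P(x,y) over outcomes with max(U, V) = 5 gives 28/69.
E[|U − V| | max(U, V) = 5] = (28/69) / (25/138) = 56/25.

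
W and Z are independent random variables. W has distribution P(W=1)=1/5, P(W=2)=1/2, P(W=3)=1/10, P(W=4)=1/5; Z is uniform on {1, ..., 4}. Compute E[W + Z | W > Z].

60/13

P(W > Z) = 13/40.
Summing (W+Z)·P(x,y) over outcomes with W > Z gives 3/2.
E[W + Z | W > Z] = (3/2) / (13/40) = 60/13.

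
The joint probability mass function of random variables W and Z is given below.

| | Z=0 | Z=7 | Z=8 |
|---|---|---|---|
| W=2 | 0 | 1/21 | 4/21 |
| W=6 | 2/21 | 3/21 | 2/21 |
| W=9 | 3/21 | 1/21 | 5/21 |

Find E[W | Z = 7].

29/5

P(Z = 7) = 5/21.
Σ W·P over the event = 2·(1/21) + 6·(3/21) + 9·(1/21) = 29/21.
E[W | Z = 7] = (29/21) / (5/21) = 29/5.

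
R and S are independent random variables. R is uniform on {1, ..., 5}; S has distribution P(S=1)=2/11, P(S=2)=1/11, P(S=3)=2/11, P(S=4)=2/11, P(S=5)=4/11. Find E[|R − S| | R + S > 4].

82/45

P(R + S > 4) = 9/11.
Summing |R−S|·P(x,y) over outcomes with R + S > 4 gives 82/55.
E[|R − S| | R + S > 4] = (82/55) / (9/11) = 82/45.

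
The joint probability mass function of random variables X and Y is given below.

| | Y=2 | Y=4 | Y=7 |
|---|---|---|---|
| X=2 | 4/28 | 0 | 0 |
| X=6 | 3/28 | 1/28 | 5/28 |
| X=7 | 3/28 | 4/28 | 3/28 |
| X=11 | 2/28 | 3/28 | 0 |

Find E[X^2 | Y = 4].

595/8

P(Y = 4) = 2/7.
Σ X^2·P over the event = 36·(1/28) + 49·(4/28) + 121·(3/28) = 85/4.
E[X^2 | Y = 4] = (85/4) / (2/7) = 595/8.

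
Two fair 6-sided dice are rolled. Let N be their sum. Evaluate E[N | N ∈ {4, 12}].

P(N ∈ {4, 12}) = 1/9.
Σ over the event: 4·1/12 + 12·1/36 = 2/3.
E[N | N ∈ {4, 12}] = (2/3) / (1/9) = 6.

6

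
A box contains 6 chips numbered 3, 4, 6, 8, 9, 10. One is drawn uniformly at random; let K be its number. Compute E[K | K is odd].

P(K is odd) = 1/3.
Σ over the event: 3·1/6 + 9·1/6 = 2.
E[K | K is odd] = (2) / (1/3) = 6.

6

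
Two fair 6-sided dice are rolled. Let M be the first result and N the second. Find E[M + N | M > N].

P(M > N) = 5/12.
Summing (M+N)·P(x,y) over outcomes with M > N gives 35/12.
E[M + N | M > N] = (35/12) / (5/12) = 7.

7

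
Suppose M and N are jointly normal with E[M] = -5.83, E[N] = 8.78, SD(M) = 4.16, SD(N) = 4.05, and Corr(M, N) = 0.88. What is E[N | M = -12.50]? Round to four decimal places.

3.0656

E[N | M=x] = μ_N + ρ(σ_N/σ_M)(x − μ_M) for jointly normal variables.
E[N | M=-12.50] = 8.78 + (0.88)·(4.05/4.16)·(-12.50 − (-5.83)) = 8.78 + (0.85673)·(-6.67) = 3.0656.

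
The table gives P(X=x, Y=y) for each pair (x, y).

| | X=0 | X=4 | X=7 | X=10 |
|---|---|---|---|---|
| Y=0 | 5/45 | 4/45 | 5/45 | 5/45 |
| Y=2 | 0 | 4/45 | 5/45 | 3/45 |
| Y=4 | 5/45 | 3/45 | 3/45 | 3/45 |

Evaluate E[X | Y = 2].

P(Y = 2) = 4/15.
Summing X·P(X=x,Y=y) over the conditioning event gives 9/5.
E[X | Y = 2] = (9/5) / (4/15) = 27/4.

27/4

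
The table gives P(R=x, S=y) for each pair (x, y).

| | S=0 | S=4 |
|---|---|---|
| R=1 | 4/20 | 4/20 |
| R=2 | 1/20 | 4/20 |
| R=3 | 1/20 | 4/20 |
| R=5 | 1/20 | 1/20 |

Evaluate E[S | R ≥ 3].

20/7

P(R ≥ 3) = 7/20.
Σ S·P over the event = 0·(1/20) + 4·(4/20) + 0·(1/20) + 4·(1/20) = 1.
E[S | R ≥ 3] = (1) / (7/20) = 20/7.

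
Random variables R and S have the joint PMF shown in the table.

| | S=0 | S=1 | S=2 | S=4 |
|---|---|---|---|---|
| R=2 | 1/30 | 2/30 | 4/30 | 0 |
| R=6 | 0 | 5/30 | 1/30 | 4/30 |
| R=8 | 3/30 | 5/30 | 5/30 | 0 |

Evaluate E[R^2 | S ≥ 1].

512/13

P(S ≥ 1) = 13/15.
Σ R^2·P over the event = 4·(2/30) + 4·(4/30) + 36·(5/30) + 36·(1/30) + 36·(4/30) + 64·(5/30) + 64·(5/30) = 512/15.
E[R^2 | S ≥ 1] = (512/15) / (13/15) = 512/13.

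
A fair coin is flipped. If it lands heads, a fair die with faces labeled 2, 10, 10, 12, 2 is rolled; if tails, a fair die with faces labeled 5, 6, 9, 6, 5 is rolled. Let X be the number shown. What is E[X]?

E[X | heads] = (2+10+10+12+2)/5 = 36/5.
E[X | tails] = (5+6+9+6+5)/5 = 31/5.
E[X] = (1/2)·(36/5) + (1/2)·(31/5) = 67/10.

67/10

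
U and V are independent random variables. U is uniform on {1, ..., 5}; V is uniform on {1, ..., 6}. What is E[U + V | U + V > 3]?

P(U + V > 3) = 9/10.
Summing (U+V)·P(x,y) over outcomes with U + V > 3 gives 187/30.
E[U + V | U + V > 3] = (187/30) / (9/10) = 187/27.

187/27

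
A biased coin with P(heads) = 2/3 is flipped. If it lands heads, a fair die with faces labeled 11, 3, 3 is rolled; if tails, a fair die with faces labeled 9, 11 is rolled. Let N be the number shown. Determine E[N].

E[N | heads] = (11+3+3)/3 = 17/3.
E[N | tails] = (9+11)/2 = 10.
By the law of total expectation,
E[N] = (2/3)·(17/3) + (1/3)·(10) = 64/9.

64/9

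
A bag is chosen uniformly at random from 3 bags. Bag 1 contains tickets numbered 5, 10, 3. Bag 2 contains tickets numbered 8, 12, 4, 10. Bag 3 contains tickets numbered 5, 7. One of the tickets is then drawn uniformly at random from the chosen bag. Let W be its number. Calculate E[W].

41/6

E[W | bag 1] = (5+10+3)/3 = 6.
E[W | bag 2] = (8+12+4+10)/4 = 17/2.
E[W | bag 3] = (5+7)/2 = 6.
E[W] = (1/3)·(6) + (1/3)·(17/2) + (1/3)·(6) = 41/6.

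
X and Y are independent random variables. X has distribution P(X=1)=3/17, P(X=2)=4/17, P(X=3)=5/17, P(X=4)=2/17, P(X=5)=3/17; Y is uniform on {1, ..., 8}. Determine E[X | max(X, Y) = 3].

28/11

P(max(X, Y) = 3) = 11/68.
Summing X·P(x,y) over outcomes with max(X, Y) = 3 gives 7/17.
E[X | max(X, Y) = 3] = (7/17) / (11/68) = 28/11.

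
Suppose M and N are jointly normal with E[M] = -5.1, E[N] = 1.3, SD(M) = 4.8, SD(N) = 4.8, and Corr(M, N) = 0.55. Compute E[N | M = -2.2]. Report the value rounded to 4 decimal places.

The regression of N on M has slope ρ·σ_N/σ_M and passes through (μ_M, μ_N).
E[N | M=-2.2] = 1.3 + (0.55)·(4.8/4.8)·(-2.2 − (-5.1)) = 1.3 + (0.55)·(2.9) = 2.8950.

2.8950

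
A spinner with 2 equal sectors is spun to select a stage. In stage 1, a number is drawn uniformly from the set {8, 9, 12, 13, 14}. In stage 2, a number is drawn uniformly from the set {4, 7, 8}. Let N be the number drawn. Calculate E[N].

263/30

E[N | stage 1] = (8+9+12+13+14)/5 = 56/5.
E[N | stage 2] = (4+7+8)/3 = 19/3.
By the law of total expectation,
E[N] = (1/2)·(56/5) + (1/2)·(19/3) = 263/30.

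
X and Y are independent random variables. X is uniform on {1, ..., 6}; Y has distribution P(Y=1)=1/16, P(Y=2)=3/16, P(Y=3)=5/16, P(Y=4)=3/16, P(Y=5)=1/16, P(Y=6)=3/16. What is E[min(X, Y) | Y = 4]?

3

P(Y = 4) = 3/16.
Summing min(X,Y)·P(x,y) over outcomes with Y = 4 gives 9/16.
E[min(X, Y) | Y = 4] = (9/16) / (3/16) = 3.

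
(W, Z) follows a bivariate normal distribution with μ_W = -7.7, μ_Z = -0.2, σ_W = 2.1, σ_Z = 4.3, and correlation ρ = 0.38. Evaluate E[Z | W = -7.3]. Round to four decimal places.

0.1112

For a bivariate normal, E[Z | W=x] = μ_Z + ρ·(σ_Z/σ_W)·(x − μ_W).
E[Z | W=-7.3] = -0.2 + (0.38)·(4.3/2.1)·(-7.3 − (-7.7)) = -0.2 + (0.7781)·(0.4) = 0.1112.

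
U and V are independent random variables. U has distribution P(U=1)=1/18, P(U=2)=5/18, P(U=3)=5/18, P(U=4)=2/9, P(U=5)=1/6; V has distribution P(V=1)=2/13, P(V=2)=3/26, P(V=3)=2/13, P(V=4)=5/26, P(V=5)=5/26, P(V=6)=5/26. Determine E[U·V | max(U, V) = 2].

P(max(U, V) = 2) = 19/234.
Summing UV·P(x,y) over outcomes with max(U, V) = 2 gives 53/234.
E[U·V | max(U, V) = 2] = (53/234) / (19/234) = 53/19.

53/19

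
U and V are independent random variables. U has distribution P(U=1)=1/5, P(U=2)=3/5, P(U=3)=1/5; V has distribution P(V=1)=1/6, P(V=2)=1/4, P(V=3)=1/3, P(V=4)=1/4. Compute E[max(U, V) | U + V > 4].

117/34

P(U + V > 4) = 17/30.
Summing max(U,V)·P(x,y) over outcomes with U + V > 4 gives 39/20.
E[max(U, V) | U + V > 4] = (39/20) / (17/30) = 117/34.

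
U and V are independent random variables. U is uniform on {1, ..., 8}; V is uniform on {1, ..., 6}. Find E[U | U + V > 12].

23/3

Outcomes with U + V > 12: (7,6), (8,5), (8,6), each with probability 1/48.
E[U | U + V > 12] = (7 + 8 + 8) / 3 = 23/3.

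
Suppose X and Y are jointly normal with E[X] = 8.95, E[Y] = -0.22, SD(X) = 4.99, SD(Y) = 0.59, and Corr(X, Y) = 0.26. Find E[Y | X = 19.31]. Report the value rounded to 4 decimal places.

0.0985

For a bivariate normal, E[Y | X=x] = μ_Y + ρ·(σ_Y/σ_X)·(x − μ_X).
E[Y | X=19.31] = -0.22 + (0.26)·(0.59/4.99)·(19.31 − (8.95)) = -0.22 + (0.030741)·(10.36) = 0.0985.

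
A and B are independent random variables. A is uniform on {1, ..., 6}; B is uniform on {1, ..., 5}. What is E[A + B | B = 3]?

13/2

P(B = 3) = 1/5.
Summing (A+B)·P(x,y) over outcomes with B = 3 gives 13/10.
E[A + B | B = 3] = (13/10) / (1/5) = 13/2.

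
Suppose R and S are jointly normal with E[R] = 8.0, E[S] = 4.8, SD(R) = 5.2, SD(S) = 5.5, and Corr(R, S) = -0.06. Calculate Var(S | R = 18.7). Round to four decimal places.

30.1411

For a bivariate normal, Var(S | R=x) = σ_S²(1 − ρ²).
Var(S | R=18.7) = (5.5)²·(1 − (-0.06)²) = 30.25·0.9964 = 30.1411.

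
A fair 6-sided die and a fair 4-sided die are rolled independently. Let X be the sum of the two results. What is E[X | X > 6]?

8

P(X > 6) = 5/12.
Σ over the event: 7·1/6 + 8·1/8 + 9·1/12 + 10·1/24 = 10/3.
E[X | X > 6] = (10/3) / (5/12) = 8.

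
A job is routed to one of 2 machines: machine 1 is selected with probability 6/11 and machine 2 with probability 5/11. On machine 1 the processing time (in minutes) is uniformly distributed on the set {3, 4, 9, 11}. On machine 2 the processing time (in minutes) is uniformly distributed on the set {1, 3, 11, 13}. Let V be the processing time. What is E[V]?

E[V | machine 1] = (3+4+9+11)/4 = 27/4.
E[V | machine 2] = (1+3+11+13)/4 = 7.
E[V] = (6/11)·(27/4) + (5/11)·(7) = 151/22.

151/22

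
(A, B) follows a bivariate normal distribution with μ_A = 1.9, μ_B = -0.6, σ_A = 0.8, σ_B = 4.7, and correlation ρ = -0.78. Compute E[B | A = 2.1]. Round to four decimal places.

For a bivariate normal, E[B | A=x] = μ_B + ρ·(σ_B/σ_A)·(x − μ_A).
E[B | A=2.1] = -0.6 + (-0.78)·(4.7/0.8)·(2.1 − (1.9)) = -0.6 + (-4.5825)·(0.2) = -1.5165.

-1.5165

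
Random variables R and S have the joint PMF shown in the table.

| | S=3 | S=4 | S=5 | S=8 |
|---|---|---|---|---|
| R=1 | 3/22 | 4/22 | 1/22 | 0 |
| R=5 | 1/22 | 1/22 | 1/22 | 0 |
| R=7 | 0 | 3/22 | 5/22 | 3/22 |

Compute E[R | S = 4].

15/4

P(S = 4) = 4/11.
Σ R·P over the event = 1·(4/22) + 5·(1/22) + 7·(3/22) = 15/11.
E[R | S = 4] = (15/11) / (4/11) = 15/4.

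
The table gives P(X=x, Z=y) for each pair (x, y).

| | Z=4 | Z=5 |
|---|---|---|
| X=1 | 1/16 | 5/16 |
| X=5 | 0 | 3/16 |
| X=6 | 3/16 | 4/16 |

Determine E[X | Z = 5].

P(Z = 5) = 3/4.
Summing X·P(X=x,Z=y) over the conditioning event gives 11/4.
E[X | Z = 5] = (11/4) / (3/4) = 11/3.

11/3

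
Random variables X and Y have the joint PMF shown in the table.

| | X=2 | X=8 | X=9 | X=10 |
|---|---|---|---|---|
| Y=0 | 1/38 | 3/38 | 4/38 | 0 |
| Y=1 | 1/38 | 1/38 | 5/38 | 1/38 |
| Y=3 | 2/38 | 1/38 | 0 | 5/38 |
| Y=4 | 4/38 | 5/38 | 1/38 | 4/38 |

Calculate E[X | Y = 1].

65/8

P(Y = 1) = 4/19.
Σ X·P over the event = 2·(1/38) + 8·(1/38) + 9·(5/38) + 10·(1/38) = 65/38.
E[X | Y = 1] = (65/38) / (4/19) = 65/8.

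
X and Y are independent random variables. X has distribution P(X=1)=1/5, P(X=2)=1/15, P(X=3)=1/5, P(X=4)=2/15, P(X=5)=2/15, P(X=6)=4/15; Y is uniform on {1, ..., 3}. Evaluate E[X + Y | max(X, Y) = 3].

P(max(X, Y) = 3) = 13/45.
Summing (X+Y)·P(x,y) over outcomes with max(X, Y) = 3 gives 62/45.
E[X + Y | max(X, Y) = 3] = (62/45) / (13/45) = 62/13.

62/13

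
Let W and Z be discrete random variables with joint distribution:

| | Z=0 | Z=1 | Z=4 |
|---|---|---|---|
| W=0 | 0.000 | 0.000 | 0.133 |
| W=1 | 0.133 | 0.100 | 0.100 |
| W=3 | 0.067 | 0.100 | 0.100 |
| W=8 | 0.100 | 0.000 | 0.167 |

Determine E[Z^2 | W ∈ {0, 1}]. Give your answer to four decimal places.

8.2146

P(W ∈ {0, 1}) = 0.466.
Σ Z^2·P over the event = 16·(0.133) + 0·(0.133) + 1·(0.100) + 16·(0.100) = 3.828.
E[Z^2 | W ∈ {0, 1}] = (3.828) / (0.466) = 8.2146.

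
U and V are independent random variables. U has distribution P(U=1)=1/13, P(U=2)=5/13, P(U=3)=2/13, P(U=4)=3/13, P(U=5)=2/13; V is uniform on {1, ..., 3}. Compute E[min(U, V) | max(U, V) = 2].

16/11

P(max(U, V) = 2) = 11/39.
Summing min(U,V)·P(x,y) over outcomes with max(U, V) = 2 gives 16/39.
E[min(U, V) | max(U, V) = 2] = (16/39) / (11/39) = 16/11.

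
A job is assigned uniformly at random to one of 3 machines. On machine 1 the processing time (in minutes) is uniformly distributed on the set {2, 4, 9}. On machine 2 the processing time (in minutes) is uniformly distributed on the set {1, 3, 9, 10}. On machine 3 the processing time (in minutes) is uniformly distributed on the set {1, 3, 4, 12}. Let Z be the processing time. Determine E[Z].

21/4

E[Z | machine 1] = (2+4+9)/3 = 5.
E[Z | machine 2] = (1+3+9+10)/4 = 23/4.
E[Z | machine 3] = (1+3+4+12)/4 = 5.
E[Z] = (1/3)·(5) + (1/3)·(23/4) + (1/3)·(5) = 21/4.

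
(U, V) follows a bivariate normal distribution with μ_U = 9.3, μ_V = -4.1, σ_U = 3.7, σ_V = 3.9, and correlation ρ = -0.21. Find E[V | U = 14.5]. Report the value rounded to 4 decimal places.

The regression of V on U has slope ρ·σ_V/σ_U and passes through (μ_U, μ_V).
E[V | U=14.5] = -4.1 + (-0.21)·(3.9/3.7)·(14.5 − (9.3)) = -4.1 + (-0.22135)·(5.2) = -5.2510.

-5.2510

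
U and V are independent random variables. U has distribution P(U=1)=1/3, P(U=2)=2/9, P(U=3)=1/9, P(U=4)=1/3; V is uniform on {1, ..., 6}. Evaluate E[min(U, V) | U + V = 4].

4/3

P(U + V = 4) = 1/9.
Summing min(U,V)·P(x,y) over outcomes with U + V = 4 gives 4/27.
E[min(U, V) | U + V = 4] = (4/27) / (1/9) = 4/3.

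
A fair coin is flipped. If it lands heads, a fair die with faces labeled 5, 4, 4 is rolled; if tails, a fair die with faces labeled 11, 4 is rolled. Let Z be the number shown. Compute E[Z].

71/12

E[Z | heads] = (5+4+4)/3 = 13/3.
E[Z | tails] = (11+4)/2 = 15/2.
E[Z] = (1/2)·(13/3) + (1/2)·(15/2) = 71/12.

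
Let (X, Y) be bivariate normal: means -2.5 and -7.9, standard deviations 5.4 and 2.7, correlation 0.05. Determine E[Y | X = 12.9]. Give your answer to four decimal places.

-7.5150

For a bivariate normal, E[Y | X=x] = μ_Y + ρ·(σ_Y/σ_X)·(x − μ_X).
E[Y | X=12.9] = -7.9 + (0.05)·(2.7/5.4)·(12.9 − (-2.5)) = -7.9 + (0.025)·(15.4) = -7.5150.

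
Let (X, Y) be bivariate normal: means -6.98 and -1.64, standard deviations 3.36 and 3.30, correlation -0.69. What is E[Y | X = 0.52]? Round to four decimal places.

-6.7226

The regression of Y on X has slope ρ·σ_Y/σ_X and passes through (μ_X, μ_Y).
E[Y | X=0.52] = -1.64 + (-0.69)·(3.30/3.36)·(0.52 − (-6.98)) = -1.64 + (-0.67768)·(7.5) = -6.7226.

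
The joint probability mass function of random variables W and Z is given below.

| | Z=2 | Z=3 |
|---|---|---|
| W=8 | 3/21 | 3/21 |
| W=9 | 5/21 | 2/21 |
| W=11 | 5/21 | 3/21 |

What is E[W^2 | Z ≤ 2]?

P(Z ≤ 2) = 13/21.
Σ W^2·P over the event = 64·(3/21) + 81·(5/21) + 121·(5/21) = 1202/21.
E[W^2 | Z ≤ 2] = (1202/21) / (13/21) = 1202/13.

1202/13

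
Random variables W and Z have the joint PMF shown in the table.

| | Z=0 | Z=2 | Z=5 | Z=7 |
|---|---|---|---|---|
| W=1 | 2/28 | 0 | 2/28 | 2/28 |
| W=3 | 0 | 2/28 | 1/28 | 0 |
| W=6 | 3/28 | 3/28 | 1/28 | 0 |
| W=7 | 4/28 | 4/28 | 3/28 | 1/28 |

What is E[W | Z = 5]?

P(Z = 5) = 1/4.
Σ W·P over the event = 1·(2/28) + 3·(1/28) + 6·(1/28) + 7·(3/28) = 8/7.
E[W | Z = 5] = (8/7) / (1/4) = 32/7.

32/7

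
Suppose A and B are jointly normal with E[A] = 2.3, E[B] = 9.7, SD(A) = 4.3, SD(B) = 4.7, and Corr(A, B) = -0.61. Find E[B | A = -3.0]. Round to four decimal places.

13.2337

For a bivariate normal, E[B | A=x] = μ_B + ρ·(σ_B/σ_A)·(x − μ_A).
E[B | A=-3.0] = 9.7 + (-0.61)·(4.7/4.3)·(-3.0 − (2.3)) = 9.7 + (-0.66674)·(-5.3) = 13.2337.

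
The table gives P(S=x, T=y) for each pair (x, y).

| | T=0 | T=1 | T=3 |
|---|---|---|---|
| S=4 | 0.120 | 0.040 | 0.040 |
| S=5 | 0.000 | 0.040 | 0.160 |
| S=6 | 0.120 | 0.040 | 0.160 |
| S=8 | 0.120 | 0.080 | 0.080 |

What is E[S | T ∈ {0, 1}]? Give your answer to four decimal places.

6.0714

P(T ∈ {0, 1}) = 0.560.
Σ S·P over the event = 4·(0.120) + 4·(0.040) + 5·(0.040) + 6·(0.120) + 6·(0.040) + 8·(0.120) + 8·(0.080) = 3.400.
E[S | T ∈ {0, 1}] = (3.400) / (0.560) = 6.0714.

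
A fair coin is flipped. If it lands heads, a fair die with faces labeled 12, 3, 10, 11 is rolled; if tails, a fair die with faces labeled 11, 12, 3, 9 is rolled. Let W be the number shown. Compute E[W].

71/8

E[W | heads] = (12+3+10+11)/4 = 9.
E[W | tails] = (11+12+3+9)/4 = 35/4.
By the law of total expectation,
E[W] = (1/2)·(9) + (1/2)·(35/4) = 71/8.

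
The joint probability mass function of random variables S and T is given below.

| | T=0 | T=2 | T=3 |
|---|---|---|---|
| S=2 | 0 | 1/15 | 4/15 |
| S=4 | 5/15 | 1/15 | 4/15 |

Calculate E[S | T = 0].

4

P(T = 0) = 1/3.
Summing S·P(S=x,T=y) over the conditioning event gives 4/3.
E[S | T = 0] = (4/3) / (1/3) = 4.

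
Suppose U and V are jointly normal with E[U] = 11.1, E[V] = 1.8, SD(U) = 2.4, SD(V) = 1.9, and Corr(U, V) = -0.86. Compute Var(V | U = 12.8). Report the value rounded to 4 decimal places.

For a bivariate normal, Var(V | U=x) = σ_V²(1 − ρ²).
Var(V | U=12.8) = (1.9)²·(1 − (-0.86)²) = 3.61·0.2604 = 0.9400.

0.9400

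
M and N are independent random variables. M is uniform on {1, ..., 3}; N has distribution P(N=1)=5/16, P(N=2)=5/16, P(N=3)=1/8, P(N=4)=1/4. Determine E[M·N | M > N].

11/3

P(M > N) = 5/16.
Summing MN·P(x,y) over outcomes with M > N gives 55/48.
E[M·N | M > N] = (55/48) / (5/16) = 11/3.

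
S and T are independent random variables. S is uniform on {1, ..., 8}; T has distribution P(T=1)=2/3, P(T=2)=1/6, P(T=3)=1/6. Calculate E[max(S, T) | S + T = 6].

9/2

P(S + T = 6) = 1/8.
Summing max(S,T)·P(x,y) over outcomes with S + T = 6 gives 9/16.
E[max(S, T) | S + T = 6] = (9/16) / (1/8) = 9/2.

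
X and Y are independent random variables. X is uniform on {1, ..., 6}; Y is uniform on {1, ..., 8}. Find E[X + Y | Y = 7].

21/2

Outcomes with Y = 7: (1,7), (2,7), (3,7), (4,7), (5,7), (6,7), each with probability 1/48.
E[X + Y | Y = 7] = (8 + 9 + 10 + 11 + 12 + 13) / 6 = 21/2.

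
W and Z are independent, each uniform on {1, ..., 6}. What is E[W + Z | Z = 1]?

9/2

Outcomes with Z = 1: (1,1), (2,1), (3,1), (4,1), (5,1), (6,1), each with probability 1/36.
E[W + Z | Z = 1] = (2 + 3 + 4 + 5 + 6 + 7) / 6 = 9/2.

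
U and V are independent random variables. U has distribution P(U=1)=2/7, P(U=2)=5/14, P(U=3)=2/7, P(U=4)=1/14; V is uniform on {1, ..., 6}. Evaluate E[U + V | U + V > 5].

317/44

P(U + V > 5) = 11/21.
Summing (U+V)·P(x,y) over outcomes with U + V > 5 gives 317/84.
E[U + V | U + V > 5] = (317/84) / (11/21) = 317/44.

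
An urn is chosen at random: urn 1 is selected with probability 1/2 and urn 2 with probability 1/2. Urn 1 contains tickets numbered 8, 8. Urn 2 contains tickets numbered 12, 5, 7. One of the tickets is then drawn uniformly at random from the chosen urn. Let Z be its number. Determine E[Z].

E[Z | urn 1] = (8+8)/2 = 8.
E[Z | urn 2] = (12+5+7)/3 = 8.
By the law of total expectation,
E[Z] = (1/2)·(8) + (1/2)·(8) = 8.

8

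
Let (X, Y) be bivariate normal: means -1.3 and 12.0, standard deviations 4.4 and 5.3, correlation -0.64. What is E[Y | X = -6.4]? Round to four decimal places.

15.9316

The regression of Y on X has slope ρ·σ_Y/σ_X and passes through (μ_X, μ_Y).
E[Y | X=-6.4] = 12.0 + (-0.64)·(5.3/4.4)·(-6.4 − (-1.3)) = 12.0 + (-0.77091)·(-5.1) = 15.9316.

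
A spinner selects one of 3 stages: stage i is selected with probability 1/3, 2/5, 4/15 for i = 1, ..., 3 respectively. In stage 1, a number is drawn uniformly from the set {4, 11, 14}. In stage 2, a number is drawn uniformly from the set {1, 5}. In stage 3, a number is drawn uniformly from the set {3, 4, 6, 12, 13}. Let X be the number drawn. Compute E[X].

E[X | stage 1] = (4+11+14)/3 = 29/3.
E[X | stage 2] = (1+5)/2 = 3.
E[X | stage 3] = (3+4+6+12+13)/5 = 38/5.
E[X] = (1/3)·(29/3) + (2/5)·(3) + (4/15)·(38/5) = 1451/225.

1451/225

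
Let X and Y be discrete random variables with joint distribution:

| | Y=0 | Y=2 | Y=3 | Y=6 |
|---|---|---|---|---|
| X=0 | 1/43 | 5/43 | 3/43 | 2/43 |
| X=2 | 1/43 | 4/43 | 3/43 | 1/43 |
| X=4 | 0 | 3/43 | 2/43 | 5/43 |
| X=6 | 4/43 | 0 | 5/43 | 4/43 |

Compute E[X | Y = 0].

P(Y = 0) = 6/43.
Σ X·P over the event = 0·(1/43) + 2·(1/43) + 6·(4/43) = 26/43.
E[X | Y = 0] = (26/43) / (6/43) = 13/3.

13/3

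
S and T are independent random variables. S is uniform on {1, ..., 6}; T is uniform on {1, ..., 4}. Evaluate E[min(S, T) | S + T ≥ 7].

Outcomes with S + T ≥ 7: (3,4), (4,3), (4,4), (5,2), (5,3), (5,4), (6,1), (6,2), (6,3), (6,4), each with probability 1/24.
E[min(S, T) | S + T ≥ 7] = (3 + 3 + 4 + 2 + 3 + 4 + 1 + 2 + 3 + 4) / 10 = 29/10.

29/10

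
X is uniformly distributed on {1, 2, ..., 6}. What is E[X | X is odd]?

Given X is odd, X is equally likely to be any of {1, 3, 5}.
E[X | X is odd] = (1 + 3 + 5) / 3 = 3.

3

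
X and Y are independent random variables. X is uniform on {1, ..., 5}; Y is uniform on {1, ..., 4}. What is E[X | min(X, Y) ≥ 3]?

Outcomes with min(X, Y) ≥ 3: (3,3), (3,4), (4,3), (4,4), (5,3), (5,4), each with probability 1/20.
E[X | min(X, Y) ≥ 3] = (3 + 3 + 4 + 4 + 5 + 5) / 6 = 4.

4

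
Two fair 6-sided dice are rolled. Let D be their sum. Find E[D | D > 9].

P(D > 9) = 1/6.
Σ over the event: 10·1/12 + 11·1/18 + 12·1/36 = 16/9.
E[D | D > 9] = (16/9) / (1/6) = 32/3.

32/3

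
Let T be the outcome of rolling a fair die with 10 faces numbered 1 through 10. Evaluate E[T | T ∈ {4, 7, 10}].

P(T ∈ {4, 7, 10}) = 3/10.
Σ over the event: 4·1/10 + 7·1/10 + 10·1/10 = 21/10.
E[T | T ∈ {4, 7, 10}] = (21/10) / (3/10) = 7.

7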